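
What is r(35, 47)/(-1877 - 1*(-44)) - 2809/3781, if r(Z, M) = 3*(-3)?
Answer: -1704956/2310191 ≈ -0.73802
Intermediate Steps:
r(Z, M) = -9
r(35, 47)/(-1877 - 1*(-44)) - 2809/3781 = -9/(-1877 - 1*(-44)) - 2809/3781 = -9/(-1877 + 44) - 2809*1/3781 = -9/(-1833) - 2809/3781 = -9*(-1/1833) - 2809/3781 = 3/611 - 2809/3781 = -1704956/2310191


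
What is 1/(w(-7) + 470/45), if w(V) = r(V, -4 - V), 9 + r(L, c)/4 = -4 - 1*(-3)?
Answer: -9/266 ≈ -0.033835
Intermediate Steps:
r(L, c) = -40 (r(L, c) = -36 + 4*(-4 - 1*(-3)) = -36 + 4*(-4 + 3) = -36 + 4*(-1) = -36 - 4 = -40)
w(V) = -40
1/(w(-7) + 470/45) = 1/(-40 + 470/45) = 1/(-40 + 470*(1/45)) = 1/(-40 + 94/9) = 1/(-266/9) = -9/266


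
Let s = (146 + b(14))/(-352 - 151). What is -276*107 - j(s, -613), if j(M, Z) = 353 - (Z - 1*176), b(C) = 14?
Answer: -30674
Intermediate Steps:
s = -160/503 (s = (146 + 14)/(-352 - 151) = 160/(-503) = 160*(-1/503) = -160/503 ≈ -0.31809)
j(M, Z) = 529 - Z (j(M, Z) = 353 - (Z - 176) = 353 - (-176 + Z) = 353 + (176 - Z) = 529 - Z)
-276*107 - j(s, -613) = -276*107 - (529 - 1*(-613)) = -29532 - (529 + 613) = -29532 - 1*1142 = -29532 - 1142 = -30674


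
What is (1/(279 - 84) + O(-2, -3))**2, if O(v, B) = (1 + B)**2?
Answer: 609961/38025 ≈ 16.041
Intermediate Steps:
(1/(279 - 84) + O(-2, -3))**2 = (1/(279 - 84) + (1 - 3)**2)**2 = (1/195 + (-2)**2)**2 = (1/195 + 4)**2 = (781/195)**2 = 609961/38025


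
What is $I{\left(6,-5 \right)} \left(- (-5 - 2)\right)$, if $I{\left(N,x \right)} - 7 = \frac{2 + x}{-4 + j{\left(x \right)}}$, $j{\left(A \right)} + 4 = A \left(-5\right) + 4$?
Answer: $48$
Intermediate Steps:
$j{\left(A \right)} = - 5 A$ ($j{\left(A \right)} = -4 + \left(A \left(-5\right) + 4\right) = -4 - \left(-4 + 5 A\right) = - 5 A$)
$I{\left(N,x \right)} = 7 + \frac{2 + x}{-4 - 5 x}$
$I{\left(6,-5 \right)} \left(- (-5 - 2)\right) = \frac{2 \left(13 + 17 \left(-5\right)\right)}{4 + 5 \left(-5\right)} \left(- (-5 - 2)\right) = \frac{2 \left(13 - 85\right)}{4 - 25} \left(\left(-1\right) \left(-7\right)\right) = 2 \frac{1}{-21} \left(-72\right) 7 = 2 \left(- \frac{1}{21}\right) \left(-72\right) 7 = \frac{48}{7} \cdot 7 = 48$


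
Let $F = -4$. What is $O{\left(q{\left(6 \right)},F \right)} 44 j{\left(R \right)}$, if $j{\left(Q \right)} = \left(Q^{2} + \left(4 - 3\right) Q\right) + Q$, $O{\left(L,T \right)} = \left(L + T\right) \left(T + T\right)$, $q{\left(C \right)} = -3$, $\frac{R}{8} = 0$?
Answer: $0$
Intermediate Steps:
$R = 0$ ($R = 8 \cdot 0 = 0$)
$O{\left(L,T \right)} = 2 T \left(L + T\right)$ ($O{\left(L,T \right)} = \left(L + T\right) 2 T = 2 T \left(L + T\right)$)
$j{\left(Q \right)} = Q^{2} + 2 Q$ ($j{\left(Q \right)} = \left(Q^{2} + \left(4 - 3\right) Q\right) + Q = \left(Q^{2} + 1 Q\right) + Q = \left(Q^{2} + Q\right) + Q = \left(Q + Q^{2}\right) + Q = Q^{2} + 2 Q$)
$O{\left(q{\left(6 \right)},F \right)} 44 j{\left(R \right)} = 2 \left(-4\right) \left(-3 - 4\right) 44 \cdot 0 \left(2 + 0\right) = 2 \left(-4\right) \left(-7\right) 44 \cdot 0 \cdot 2 = 56 \cdot 44 \cdot 0 = 2464 \cdot 0 = 0$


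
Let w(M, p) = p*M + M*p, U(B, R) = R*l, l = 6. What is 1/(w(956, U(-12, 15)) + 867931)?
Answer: 1/1040011 ≈ 9.6153e-7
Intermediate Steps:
U(B, R) = 6*R (U(B, R) = R*6 = 6*R)
w(M, p) = 2*M*p (w(M, p) = M*p + M*p = 2*M*p)
1/(w(956, U(-12, 15)) + 867931) = 1/(2*956*(6*15) + 867931) = 1/(2*956*90 + 867931) = 1/(172080 + 867931) = 1/1040011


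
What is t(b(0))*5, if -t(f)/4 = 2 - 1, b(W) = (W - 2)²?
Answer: -20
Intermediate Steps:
b(W) = (-2 + W)²
t(f) = -4 (t(f) = -4*(2 - 1) = -4*1 = -4)
t(b(0))*5 = -4*5 = -20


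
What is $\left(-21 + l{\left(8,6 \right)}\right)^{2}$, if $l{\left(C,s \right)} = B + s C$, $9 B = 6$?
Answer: $\frac{6889}{9} \approx 765.44$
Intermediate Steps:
$B = \frac{2}{3}$ ($B = \frac{1}{9} \cdot 6 = \frac{2}{3} \approx 0.66667$)
$l{\left(C,s \right)} = \frac{2}{3} + C s$ ($l{\left(C,s \right)} = \frac{2}{3} + s C = \frac{2}{3} + C s$)
$\left(-21 + l{\left(8,6 \right)}\right)^{2} = \left(-21 + \left(\frac{2}{3} + 8 \cdot 6\right)\right)^{2} = \left(-21 + \left(\frac{2}{3} + 48\right)\right)^{2} = \left(-21 + \frac{146}{3}\right)^{2} = \left(\frac{83}{3}\right)^{2} = \frac{6889}{9}$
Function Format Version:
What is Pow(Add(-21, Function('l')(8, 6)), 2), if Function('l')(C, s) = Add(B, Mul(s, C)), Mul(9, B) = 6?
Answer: Rational(6889, 9) ≈ 765.44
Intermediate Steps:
B = Rational(2, 3) (B = Mul(Rational(1, 9), 6) = Rational(2, 3) ≈ 0.66667)
Function('l')(C, s) = Add(Rational(2, 3), Mul(C, s)) (Function('l')(C, s) = Add(Rational(2, 3), Mul(s, C)) = Add(Rational(2, 3), Mul(C, s)))
Pow(Add(-21, Function('l')(8, 6)), 2) = Pow(Add(-21, Add(Rational(2, 3), Mul(8, 6))), 2) = Pow(Add(-21, Add(Rational(2, 3), 48)), 2) = Pow(Add(-21, Rational(146, 3)), 2) = Pow(Rational(83, 3), 2) = Rational(6889, 9)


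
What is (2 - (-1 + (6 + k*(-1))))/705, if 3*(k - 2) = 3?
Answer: 0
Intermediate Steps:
k = 3 (k = 2 + (1/3)*3 = 2 + 1 = 3)
(2 - (-1 + (6 + k*(-1))))/705 = (2 - (-1 + (6 + 3*(-1))))/705 = (2 - (-1 + (6 - 3)))/705 = (2 - (-1 + 3))/705 = (2 - 2)/705 = (1/705)*0 = 0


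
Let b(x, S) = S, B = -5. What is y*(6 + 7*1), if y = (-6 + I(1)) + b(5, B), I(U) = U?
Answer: -130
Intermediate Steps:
y = -10 (y = (-6 + 1) - 5 = -5 - 5 = -10)
y*(6 + 7*1) = -10*(6 + 7*1) = -10*(6 + 7) = -10*13 = -130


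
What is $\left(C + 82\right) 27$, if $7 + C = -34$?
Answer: $1107$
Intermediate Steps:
$C = -41$ ($C = -7 - 34 = -41$)
$\left(C + 82\right) 27 = \left(-41 + 82\right) 27 = 41 \cdot 27 = 1107$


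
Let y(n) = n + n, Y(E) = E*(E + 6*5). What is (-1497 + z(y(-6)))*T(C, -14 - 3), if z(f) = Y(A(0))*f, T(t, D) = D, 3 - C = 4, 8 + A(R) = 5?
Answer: 8925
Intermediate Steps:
A(R) = -3 (A(R) = -8 + 5 = -3)
C = -1 (C = 3 - 1*4 = 3 - 4 = -1)
Y(E) = E*(30 + E) (Y(E) = E*(E + 30) = E*(30 + E))
y(n) = 2*n
z(f) = -81*f (z(f) = (-3*(30 - 3))*f = (-3*27)*f = -81*f)
(-1497 + z(y(-6)))*T(C, -14 - 3) = (-1497 - 162*(-6))*(-14 - 3) = (-1497 - 81*(-12))*(-17) = (-1497 + 972)*(-17) = -525*(-17) = 8925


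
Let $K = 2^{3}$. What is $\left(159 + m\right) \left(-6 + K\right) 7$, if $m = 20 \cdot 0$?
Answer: $2226$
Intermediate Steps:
$K = 8$
$m = 0$
$\left(159 + m\right) \left(-6 + K\right) 7 = \left(159 + 0\right) \left(-6 + 8\right) 7 = 159 \cdot 2 \cdot 7 = 159 \cdot 14 = 2226$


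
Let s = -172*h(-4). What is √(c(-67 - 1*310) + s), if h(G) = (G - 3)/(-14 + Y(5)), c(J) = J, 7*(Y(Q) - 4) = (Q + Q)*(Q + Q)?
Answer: I*√21615/15 ≈ 9.8014*I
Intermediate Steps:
Y(Q) = 4 + 4*Q²/7 (Y(Q) = 4 + ((Q + Q)*(Q + Q))/7 = 4 + ((2*Q)*(2*Q))/7 = 4 + (4*Q²)/7 = 4 + 4*Q²/7)
h(G) = -7/10 + 7*G/30 (h(G) = (G - 3)/(-14 + (4 + (4/7)*5²)) = (-3 + G)/(-14 + (4 + (4/7)*25)) = (-3 + G)/(-14 + (4 + 100/7)) = (-3 + G)/(-14 + 128/7) = (-3 + G)/(30/7) = (-3 + G)*(7/30) = -7/10 + 7*G/30)
s = 4214/15 (s = -172*(-7/10 + (7/30)*(-4)) = -172*(-7/10 - 14/15) = -172*(-49/30) = 4214/15 ≈ 280.93)
√(c(-67 - 1*310) + s) = √((-67 - 1*310) + 4214/15) = √((-67 - 310) + 4214/15) = √(-377 + 4214/15) = √(-1441/15) = I*√21615/15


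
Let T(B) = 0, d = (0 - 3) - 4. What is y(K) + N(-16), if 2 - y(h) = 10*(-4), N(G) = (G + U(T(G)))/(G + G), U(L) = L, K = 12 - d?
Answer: 85/2 ≈ 42.500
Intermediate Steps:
d = -7 (d = -3 - 4 = -7)
K = 19 (K = 12 - 1*(-7) = 12 + 7 = 19)
N(G) = ½ (N(G) = (G + 0)/(G + G) = G/((2*G)) = G*(1/(2*G)) = ½)
y(h) = 42 (y(h) = 2 - 10*(-4) = 2 - 1*(-40) = 2 + 40 = 42)
y(K) + N(-16) = 42 + ½ = 85/2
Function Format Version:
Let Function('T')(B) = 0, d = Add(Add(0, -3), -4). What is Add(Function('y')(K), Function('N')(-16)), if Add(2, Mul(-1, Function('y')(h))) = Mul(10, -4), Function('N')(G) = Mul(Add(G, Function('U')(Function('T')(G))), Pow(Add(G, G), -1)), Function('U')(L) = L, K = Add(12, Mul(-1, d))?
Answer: Rational(85, 2) ≈ 42.500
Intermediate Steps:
d = -7 (d = Add(-3, -4) = -7)
K = 19 (K = Add(12, Mul(-1, -7)) = Add(12, 7) = 19)
Function('N')(G) = Rational(1, 2) (Function('N')(G) = Mul(Add(G, 0), Pow(Add(G, G), -1)) = Mul(G, Pow(Mul(2, G), -1)) = Mul(G, Mul(Rational(1, 2), Pow(G, -1))) = Rational(1, 2))
Function('y')(h) = 42 (Function('y')(h) = Add(2, Mul(-1, Mul(10, -4))) = Add(2, Mul(-1, -40)) = Add(2, 40) = 42)
Add(Function('y')(K), Function('N')(-16)) = Add(42, Rational(1, 2)) = Rational(85, 2)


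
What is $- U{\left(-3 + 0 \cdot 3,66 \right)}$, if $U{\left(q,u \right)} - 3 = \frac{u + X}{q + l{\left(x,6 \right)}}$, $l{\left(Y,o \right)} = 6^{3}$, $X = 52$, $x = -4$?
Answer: $- \frac{757}{213} \approx -3.554$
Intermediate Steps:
$l{\left(Y,o \right)} = 216$
$U{\left(q,u \right)} = 3 + \frac{52 + u}{216 + q}$ ($U{\left(q,u \right)} = 3 + \frac{u + 52}{q + 216} = 3 + \frac{52 + u}{216 + q}$)
$- U{\left(-3 + 0 \cdot 3,66 \right)} = - \frac{700 + 66 + 3 \left(-3 + 0 \cdot 3\right)}{216 + \left(-3 + 0 \cdot 3\right)} = - \frac{700 + 66 + 3 \left(-3 + 0\right)}{216 + \left(-3 + 0\right)} = - \frac{700 + 66 + 3 \left(-3\right)}{216 - 3} = - \frac{700 + 66 - 9}{213} = - \frac{757}{213}$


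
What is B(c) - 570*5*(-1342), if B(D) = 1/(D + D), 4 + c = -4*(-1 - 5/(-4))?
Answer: 38246999/10 ≈ 3.8247e+6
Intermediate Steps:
c = -5 (c = -4 - 4*(-1 - 5/(-4)) = -4 - 4*(-1 - 5*(-1/4)) = -4 - 4*(-1 + 5/4) = -4 - 4*1/4 = -4 - 1 = -5)
B(D) = 1/(2*D)
B(c) - 570*5*(-1342) = (1/2)/(-5) - 570*5*(-1342) = (1/2)*(-1/5) - 2850*(-1342) = -1/10 + 3824700 = 38246999/10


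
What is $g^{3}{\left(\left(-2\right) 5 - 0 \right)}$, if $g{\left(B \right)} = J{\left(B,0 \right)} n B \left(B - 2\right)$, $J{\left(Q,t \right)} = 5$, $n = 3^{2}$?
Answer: $157464000000$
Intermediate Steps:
$n = 9$
$g{\left(B \right)} = 45 B \left(-2 + B\right)$ ($g{\left(B \right)} = 5 \cdot 9 B \left(B - 2\right) = 45 B \left(-2 + B\right)$)
$g^{3}{\left(\left(-2\right) 5 - 0 \right)} = \left(45 \left(\left(-2\right) 5 - 0\right) \left(-2 - 10\right)\right)^{3} = \left(45 \left(-10 + 0\right) \left(-2 + \left(-10 + 0\right)\right)\right)^{3} = \left(45 \left(-10\right) \left(-2 - 10\right)\right)^{3} = \left(45 \left(-10\right) \left(-12\right)\right)^{3} = 5400^{3} = 157464000000$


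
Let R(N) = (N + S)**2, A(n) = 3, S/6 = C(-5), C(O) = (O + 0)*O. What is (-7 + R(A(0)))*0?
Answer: 0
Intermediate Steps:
C(O) = O**2 (C(O) = O*O = O**2)
S = 150 (S = 6*(-5)**2 = 6*25 = 150)
R(N) = (150 + N)**2 (R(N) = (N + 150)**2 = (150 + N)**2)
(-7 + R(A(0)))*0 = (-7 + (150 + 3)**2)*0 = (-7 + 153**2)*0 = (-7 + 23409)*0 = 23402*0 = 0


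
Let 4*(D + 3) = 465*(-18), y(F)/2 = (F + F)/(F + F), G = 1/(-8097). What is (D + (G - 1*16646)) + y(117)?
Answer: -303467465/16194 ≈ -18740.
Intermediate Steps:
G = -1/8097 ≈ -0.00012350
y(F) = 2 (y(F) = 2*((F + F)/(F + F)) = 2*((2*F)/((2*F))) = 2*((2*F)*(1/(2*F))) = 2*1 = 2)
D = -4191/2 (D = -3 + (465*(-18))/4 = -3 + (¼)*(-8370) = -3 - 4185/2 = -4191/2 ≈ -2095.5)
(D + (G - 1*16646)) + y(117) = (-4191/2 + (-1/8097 - 1*16646)) + 2 = (-4191/2 + (-1/8097 - 16646)) + 2 = (-4191/2 - 134782663/8097) + 2 = -303499853/16194 + 2 = -303467465/16194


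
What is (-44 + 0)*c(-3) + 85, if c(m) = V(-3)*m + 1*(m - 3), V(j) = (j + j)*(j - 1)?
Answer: 3517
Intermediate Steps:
V(j) = 2*j*(-1 + j) (V(j) = (2*j)*(-1 + j) = 2*j*(-1 + j))
c(m) = -3 + 25*m (c(m) = (2*(-3)*(-1 - 3))*m + 1*(m - 3) = (2*(-3)*(-4))*m + 1*(-3 + m) = 24*m + (-3 + m) = -3 + 25*m)
(-44 + 0)*c(-3) + 85 = (-44 + 0)*(-3 + 25*(-3)) + 85 = -44*(-3 - 75) + 85 = -44*(-78) + 85 = 3432 + 85 = 3517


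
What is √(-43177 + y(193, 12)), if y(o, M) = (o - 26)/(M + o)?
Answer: I*√1814479190/205 ≈ 207.79*I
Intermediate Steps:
y(o, M) = (-26 + o)/(M + o)
√(-43177 + y(193, 12)) = √(-43177 + (-26 + 193)/(12 + 193)) = √(-43177 + 167/205) = √(-8851118/205) = I*√1814479190/205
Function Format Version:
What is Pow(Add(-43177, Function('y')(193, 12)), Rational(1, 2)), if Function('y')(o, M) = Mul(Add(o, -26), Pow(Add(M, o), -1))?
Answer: Mul(Rational(1, 205), I, Pow(1814479190, Rational(1, 2))) ≈ Mul(207.79, I)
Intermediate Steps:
Function('y')(o, M) = Mul(Pow(Add(M, o), -1), Add(-26, o)) (Function('y')(o, M) = Mul(Add(-26, o), Pow(Add(M, o), -1)) = Mul(Pow(Add(M, o), -1), Add(-26, o)))
Pow(Add(-43177, Function('y')(193, 12)), Rational(1, 2)) = Pow(Add(-43177, Mul(Pow(Add(12, 193), -1), Add(-26, 193))), Rational(1, 2)) = Pow(Add(-43177, Mul(Pow(205, -1), 167)), Rational(1, 2)) = Pow(Add(-43177, Mul(Rational(1, 205), 167)), Rational(1, 2)) = Pow(Add(-43177, Rational(167, 205)), Rational(1, 2)) = Pow(Rational(-8851118, 205), Rational(1, 2)) = Mul(Rational(1, 205), I, Pow(1814479190, Rational(1, 2)))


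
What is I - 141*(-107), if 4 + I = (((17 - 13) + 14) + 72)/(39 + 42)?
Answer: 135757/9 ≈ 15084.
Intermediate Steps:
I = -26/9 (I = -4 + (((17 - 13) + 14) + 72)/(39 + 42) = -4 + ((4 + 14) + 72)/81 = -4 + (18 + 72)*(1/81) = -4 + 90*(1/81) = -4 + 10/9 = -26/9 ≈ -2.8889)
I - 141*(-107) = -26/9 - 141*(-107) = -26/9 + 15087 = 135757/9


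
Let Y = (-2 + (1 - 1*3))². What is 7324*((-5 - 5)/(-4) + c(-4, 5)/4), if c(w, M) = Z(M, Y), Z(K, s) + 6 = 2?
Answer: 10986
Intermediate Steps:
Y = 16 (Y = (-2 + (1 - 3))² = (-2 - 2)² = (-4)² = 16)
Z(K, s) = -4 (Z(K, s) = -6 + 2 = -4)
c(w, M) = -4
7324*((-5 - 5)/(-4) + c(-4, 5)/4) = 7324*((-5 - 5)/(-4) - 4/4) = 7324*(-10*(-¼) - 4*¼) = 7324*(5/2 - 1) = 7324*(3/2) = 10986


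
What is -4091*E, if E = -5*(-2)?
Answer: -40910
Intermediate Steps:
E = 10
-4091*E = -4091*10 = -40910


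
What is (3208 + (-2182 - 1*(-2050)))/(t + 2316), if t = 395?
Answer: 3076/2711 ≈ 1.1346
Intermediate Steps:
(3208 + (-2182 - 1*(-2050)))/(t + 2316) = (3208 + (-2182 - 1*(-2050)))/(395 + 2316) = (3208 + (-2182 + 2050))/2711 = (3208 - 132)*(1/2711) = 3076*(1/2711) = 3076/2711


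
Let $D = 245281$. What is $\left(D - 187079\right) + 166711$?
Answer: $224913$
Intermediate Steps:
$\left(D - 187079\right) + 166711 = \left(245281 - 187079\right) + 166711 = 58202 + 166711 = 224913$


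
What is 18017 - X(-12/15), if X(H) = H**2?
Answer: 450409/25 ≈ 18016.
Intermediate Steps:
18017 - X(-12/15) = 18017 - (-12/15)**2 = 18017 - (-12*1/15)**2 = 18017 - (-4/5)**2 = 18017 - 1*16/25 = 18017 - 16/25 = 450409/25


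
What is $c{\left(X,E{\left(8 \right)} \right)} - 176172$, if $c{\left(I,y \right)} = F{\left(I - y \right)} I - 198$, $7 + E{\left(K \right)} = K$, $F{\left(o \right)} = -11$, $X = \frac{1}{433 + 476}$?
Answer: $- \frac{160320341}{909} \approx -1.7637 \cdot 10^{5}$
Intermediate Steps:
$X = \frac{1}{909} \approx 0.0011001$
$E{\left(K \right)} = -7 + K$
$c{\left(I,y \right)} = -198 - 11 I$ ($c{\left(I,y \right)} = - 11 I - 198 = -198 - 11 I$)
$c{\left(X,E{\left(8 \right)} \right)} - 176172 = \left(-198 - \frac{11}{909}\right) - 176172 = - \frac{179993}{909} - 176172 = - \frac{160320341}{909}$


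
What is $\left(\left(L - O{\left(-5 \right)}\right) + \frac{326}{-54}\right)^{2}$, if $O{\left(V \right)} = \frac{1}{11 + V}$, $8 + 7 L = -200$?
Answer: $\frac{184334929}{142884} \approx 1290.1$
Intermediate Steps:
$L = - \frac{208}{7}$ ($L = - \frac{8}{7} + \frac{1}{7} \left(-200\right) = - \frac{8}{7} - \frac{200}{7} = - \frac{208}{7} \approx -29.714$)
$\left(\left(L - O{\left(-5 \right)}\right) + \frac{326}{-54}\right)^{2} = \left(\left(- \frac{208}{7} - \frac{1}{11 - 5}\right) + \frac{326}{-54}\right)^{2} = \left(\left(- \frac{208}{7} - \frac{1}{6}\right) + 326 \left(- \frac{1}{54}\right)\right)^{2} = \left(\left(- \frac{208}{7} - \frac{1}{6}\right) - \frac{163}{27}\right)^{2} = \left(- \frac{1255}{42} - \frac{163}{27}\right)^{2} = \left(- \frac{13577}{378}\right)^{2} = \frac{184334929}{142884}$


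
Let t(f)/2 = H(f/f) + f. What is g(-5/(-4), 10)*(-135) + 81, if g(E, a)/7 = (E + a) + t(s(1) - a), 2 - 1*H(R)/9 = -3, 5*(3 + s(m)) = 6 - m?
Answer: -291681/4 ≈ -72920.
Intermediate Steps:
s(m) = -9/5 - m/5 (s(m) = -3 + (6 - m)/5 = -3 + (6/5 - m/5) = -9/5 - m/5)
H(R) = 45 (H(R) = 18 - 9*(-3) = 18 + 27 = 45)
t(f) = 90 + 2*f (t(f) = 2*(45 + f) = 90 + 2*f)
g(E, a) = 602 - 7*a + 7*E (g(E, a) = 7*((E + a) + (90 + 2*((-9/5 - ⅕*1) - a))) = 7*((E + a) + (90 + 2*((-9/5 - ⅕) - a))) = 7*((E + a) + (90 + 2*(-2 - a))) = 7*((E + a) + (90 + (-4 - 2*a))) = 7*((E + a) + (86 - 2*a)) = 7*(86 + E - a) = 602 - 7*a + 7*E)
g(-5/(-4), 10)*(-135) + 81 = (602 - 7*10 + 7*(-5/(-4)))*(-135) + 81 = (602 - 70 + 7*(-5*(-¼)))*(-135) + 81 = (602 - 70 + 7*(5/4))*(-135) + 81 = (602 - 70 + 35/4)*(-135) + 81 = (2163/4)*(-135) + 81 = -292005/4 + 81 = -291681/4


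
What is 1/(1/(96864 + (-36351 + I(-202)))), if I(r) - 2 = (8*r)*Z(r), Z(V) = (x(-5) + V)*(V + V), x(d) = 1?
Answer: -131165149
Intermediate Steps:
Z(V) = 2*V*(1 + V) (Z(V) = (1 + V)*(V + V) = (1 + V)*(2*V) = 2*V*(1 + V))
I(r) = 2 + 16*r²*(1 + r) (I(r) = 2 + (8*r)*(2*r*(1 + r)) = 2 + 16*r²*(1 + r))
1/(1/(96864 + (-36351 + I(-202)))) = 1/(1/(96864 + (-36351 + (2 + 16*(-202)²*(1 - 202))))) = 1/(1/(96864 + (-36351 + (2 + 16*40804*(-201))))) = 1/(1/(96864 + (-36351 + (2 - 131225664)))) = 1/(1/(96864 + (-36351 - 131225662))) = 1/(1/(96864 - 131262013)) = 1/(1/(-131165149)) = 1/(-1/131165149) = -131165149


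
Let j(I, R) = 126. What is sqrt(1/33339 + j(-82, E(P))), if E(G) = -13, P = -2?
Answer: sqrt(140047637385)/33339 ≈ 11.225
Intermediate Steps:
sqrt(1/33339 + j(-82, E(P))) = sqrt(1/33339 + 126) = sqrt(4200715/33339) = sqrt(140047637385)/33339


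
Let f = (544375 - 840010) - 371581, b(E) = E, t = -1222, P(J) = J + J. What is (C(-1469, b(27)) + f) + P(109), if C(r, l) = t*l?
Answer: -699992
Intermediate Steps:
P(J) = 2*J
C(r, l) = -1222*l
f = -667216 (f = -295635 - 371581 = -667216)
(C(-1469, b(27)) + f) + P(109) = (-1222*27 - 667216) + 2*109 = (-32994 - 667216) + 218 = -700210 + 218 = -699992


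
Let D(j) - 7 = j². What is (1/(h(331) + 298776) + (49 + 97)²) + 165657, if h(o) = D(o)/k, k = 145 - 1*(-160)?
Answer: 17058714997609/91236248 ≈ 1.8697e+5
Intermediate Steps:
D(j) = 7 + j²
k = 305 (k = 145 + 160 = 305)
h(o) = 7/305 + o²/305 (h(o) = (7 + o²)/305 = (7 + o²)*(1/305) = 7/305 + o²/305)
(1/(h(331) + 298776) + (49 + 97)²) + 165657 = (1/((7/305 + (1/305)*331²) + 298776) + (49 + 97)²) + 165657 = (1/((7/305 + (1/305)*109561) + 298776) + 146²) + 165657 = (1/((7/305 + 109561/305) + 298776) + 21316) + 165657 = (1/(109568/305 + 298776) + 21316) + 165657 = (1/(91236248/305) + 21316) + 165657 = (305/91236248 + 21316) + 165657 = 1944791862673/91236248 + 165657 = 17058714997609/91236248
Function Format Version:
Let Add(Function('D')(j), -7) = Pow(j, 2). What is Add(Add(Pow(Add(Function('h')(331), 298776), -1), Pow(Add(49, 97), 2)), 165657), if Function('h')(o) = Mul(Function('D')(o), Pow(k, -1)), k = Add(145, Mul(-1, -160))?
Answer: Rational(17058714997609, 91236248) ≈ 1.8697e+5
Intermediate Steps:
Function('D')(j) = Add(7, Pow(j, 2))
k = 305 (k = Add(145, 160) = 305)
Function('h')(o) = Add(Rational(7, 305), Mul(Rational(1, 305), Pow(o, 2))) (Function('h')(o) = Mul(Add(7, Pow(o, 2)), Pow(305, -1)) = Mul(Add(7, Pow(o, 2)), Rational(1, 305)) = Add(Rational(7, 305), Mul(Rational(1, 305), Pow(o, 2))))
Add(Add(Pow(Add(Function('h')(331), 298776), -1), Pow(Add(49, 97), 2)), 165657) = Add(Add(Pow(Add(Add(Rational(7, 305), Mul(Rational(1, 305), Pow(331, 2))), 298776), -1), Pow(Add(49, 97), 2)), 165657) = Add(Add(Pow(Add(Add(Rational(7, 305), Mul(Rational(1, 305), 109561)), 298776), -1), Pow(146, 2)), 165657) = Add(Add(Pow(Add(Add(Rational(7, 305), Rational(109561, 305)), 298776), -1), 21316), 165657) = Add(Add(Pow(Add(Rational(109568, 305), 298776), -1), 21316), 165657) = Add(Add(Pow(Rational(91236248, 305), -1), 21316), 165657) = Add(Add(Rational(305, 91236248), 21316), 165657) = Add(Rational(1944791862673, 91236248), 165657) = Rational(17058714997609, 91236248)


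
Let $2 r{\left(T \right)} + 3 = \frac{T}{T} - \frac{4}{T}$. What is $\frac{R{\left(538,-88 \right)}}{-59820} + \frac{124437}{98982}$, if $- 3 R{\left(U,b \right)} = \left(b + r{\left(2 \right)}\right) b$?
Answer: $\frac{42806299}{32895018} \approx 1.3013$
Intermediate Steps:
$r{\left(T \right)} = -1 - \frac{2}{T}$ ($r{\left(T \right)} = - \frac{3}{2} + \frac{\frac{T}{T} - \frac{4}{T}}{2} = - \frac{3}{2} + \frac{1 - \frac{4}{T}}{2} = - \frac{3}{2} + \left(\frac{1}{2} - \frac{2}{T}\right) = -1 - \frac{2}{T}$)
$R{\left(U,b \right)} = - \frac{b \left(-2 + b\right)}{3}$ ($R{\left(U,b \right)} = - \frac{\left(b + \frac{-2 - 2}{2}\right) b}{3} = - \frac{\left(b + \frac{1}{2} \left(-4\right)\right) b}{3} = - \frac{\left(b - 2\right) b}{3} = - \frac{\left(-2 + b\right) b}{3} = - \frac{b \left(-2 + b\right)}{3}$)
$\frac{R{\left(538,-88 \right)}}{-59820} + \frac{124437}{98982} = \frac{\frac{1}{3} \left(-88\right) \left(2 - -88\right)}{-59820} + \frac{124437}{98982} = \frac{1}{3} \left(-88\right) \left(2 + 88\right) \left(- \frac{1}{59820}\right) + 124437 \cdot \frac{1}{98982} = \frac{1}{3} \left(-88\right) 90 \left(- \frac{1}{59820}\right) + \frac{41479}{32994} = \left(-2640\right) \left(- \frac{1}{59820}\right) + \frac{41479}{32994} = \frac{44}{997} + \frac{41479}{32994} = \frac{42806299}{32895018}$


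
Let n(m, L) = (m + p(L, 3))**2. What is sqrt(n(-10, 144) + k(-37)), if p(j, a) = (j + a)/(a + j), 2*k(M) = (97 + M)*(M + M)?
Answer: I*sqrt(2139) ≈ 46.249*I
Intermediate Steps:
k(M) = M*(97 + M) (k(M) = ((97 + M)*(M + M))/2 = ((97 + M)*(2*M))/2 = (2*M*(97 + M))/2 = M*(97 + M))
p(j, a) = 1 (p(j, a) = (a + j)/(a + j) = 1)
n(m, L) = (1 + m)**2 (n(m, L) = (m + 1)**2 = (1 + m)**2)
sqrt(n(-10, 144) + k(-37)) = sqrt((1 - 10)**2 - 37*(97 - 37)) = sqrt((-9)**2 - 37*60) = sqrt(81 - 2220) = sqrt(-2139) = I*sqrt(2139)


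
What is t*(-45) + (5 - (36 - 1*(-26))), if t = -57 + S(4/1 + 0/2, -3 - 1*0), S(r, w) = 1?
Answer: 2463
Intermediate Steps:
t = -56 (t = -57 + 1 = -56)
t*(-45) + (5 - (36 - 1*(-26))) = -56*(-45) + (5 - (36 - 1*(-26))) = 2520 + (5 - (36 + 26)) = 2520 + (5 - 1*62) = 2520 + (5 - 62) = 2520 - 57 = 2463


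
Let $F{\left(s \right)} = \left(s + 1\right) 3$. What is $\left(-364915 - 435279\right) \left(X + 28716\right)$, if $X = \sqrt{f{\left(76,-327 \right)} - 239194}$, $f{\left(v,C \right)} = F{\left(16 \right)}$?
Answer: $-22978370904 - 800194 i \sqrt{239143} \approx -2.2978 \cdot 10^{10} - 3.9131 \cdot 10^{8} i$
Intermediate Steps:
$F{\left(s \right)} = 3 + 3 s$ ($F{\left(s \right)} = \left(1 + s\right) 3 = 3 + 3 s$)
$f{\left(v,C \right)} = 51$ ($f{\left(v,C \right)} = 3 + 3 \cdot 16 = 3 + 48 = 51$)
$X = i \sqrt{239143}$ ($X = \sqrt{51 - 239194} = \sqrt{-239143} = i \sqrt{239143} \approx 489.02 i$)
$\left(-364915 - 435279\right) \left(X + 28716\right) = \left(-364915 - 435279\right) \left(i \sqrt{239143} + 28716\right) = - 800194 \left(28716 + i \sqrt{239143}\right) = -22978370904 - 800194 i \sqrt{239143}$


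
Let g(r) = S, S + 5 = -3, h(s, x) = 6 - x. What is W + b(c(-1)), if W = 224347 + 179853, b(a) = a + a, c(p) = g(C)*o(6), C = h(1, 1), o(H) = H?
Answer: 404104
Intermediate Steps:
S = -8 (S = -5 - 3 = -8)
C = 5 (C = 6 - 1*1 = 6 - 1 = 5)
g(r) = -8
c(p) = -48 (c(p) = -8*6 = -48)
b(a) = 2*a
W = 404200
W + b(c(-1)) = 404200 + 2*(-48) = 404200 - 96 = 404104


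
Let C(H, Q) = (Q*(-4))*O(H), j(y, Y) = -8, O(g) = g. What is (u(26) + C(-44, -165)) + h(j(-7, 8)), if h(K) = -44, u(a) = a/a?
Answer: -29083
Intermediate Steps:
u(a) = 1
C(H, Q) = -4*H*Q (C(H, Q) = (Q*(-4))*H = (-4*Q)*H = -4*H*Q)
(u(26) + C(-44, -165)) + h(j(-7, 8)) = (1 - 4*(-44)*(-165)) - 44 = (1 - 29040) - 44 = -29039 - 44 = -29083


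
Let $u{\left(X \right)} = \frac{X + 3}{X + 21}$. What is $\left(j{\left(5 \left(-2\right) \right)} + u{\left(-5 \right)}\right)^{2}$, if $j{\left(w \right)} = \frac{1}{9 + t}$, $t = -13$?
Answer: $\frac{9}{64} \approx 0.14063$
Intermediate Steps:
$u{\left(X \right)} = \frac{3 + X}{21 + X}$
$j{\left(w \right)} = - \frac{1}{4}$ ($j{\left(w \right)} = \frac{1}{9 - 13} = \frac{1}{-4} = - \frac{1}{4}$)
$\left(j{\left(5 \left(-2\right) \right)} + u{\left(-5 \right)}\right)^{2} = \left(- \frac{1}{4} + \frac{3 - 5}{21 - 5}\right)^{2} = \left(- \frac{1}{4} + \frac{1}{16} \left(-2\right)\right)^{2} = \left(- \frac{1}{4} - \frac{1}{8}\right)^{2} = \left(- \frac{3}{8}\right)^{2} = \frac{9}{64}$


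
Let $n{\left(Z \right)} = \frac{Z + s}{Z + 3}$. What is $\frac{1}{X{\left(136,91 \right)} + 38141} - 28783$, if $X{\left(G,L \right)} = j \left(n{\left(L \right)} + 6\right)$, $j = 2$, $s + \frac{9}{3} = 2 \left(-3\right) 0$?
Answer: $- \frac{51615949410}{1793279} \approx -28783.0$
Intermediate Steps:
$s = -3$ ($s = -3 + 2 \left(-3\right) 0 = -3 - 0 = -3 + 0 = -3$)
$n{\left(Z \right)} = \frac{-3 + Z}{3 + Z}$ ($n{\left(Z \right)} = \frac{Z - 3}{Z + 3} = \frac{-3 + Z}{3 + Z}$)
$X{\left(G,L \right)} = 12 + \frac{2 \left(-3 + L\right)}{3 + L}$ ($X{\left(G,L \right)} = 2 \left(\frac{-3 + L}{3 + L} + 6\right) = 2 \left(6 + \frac{-3 + L}{3 + L}\right) = 12 + \frac{2 \left(-3 + L\right)}{3 + L}$)
$\frac{1}{X{\left(136,91 \right)} + 38141} - 28783 = \frac{1}{\frac{2 \left(15 + 7 \cdot 91\right)}{3 + 91} + 38141} - 28783 = \frac{1}{\frac{2 \left(15 + 637\right)}{94} + 38141} - 28783 = \frac{1}{2 \cdot \frac{1}{94} \cdot 652 + 38141} - 28783 = \frac{1}{\frac{652}{47} + 38141} - 28783 = \frac{1}{\frac{1793279}{47}} - 28783 = \frac{47}{1793279} - 28783 = - \frac{51615949410}{1793279}$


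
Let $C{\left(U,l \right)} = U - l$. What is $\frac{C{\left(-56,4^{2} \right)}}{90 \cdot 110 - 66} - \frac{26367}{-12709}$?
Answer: $\frac{43063005}{20830051} \approx 2.0673$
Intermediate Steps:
$\frac{C{\left(-56,4^{2} \right)}}{90 \cdot 110 - 66} - \frac{26367}{-12709} = \frac{-56 - 4^{2}}{90 \cdot 110 - 66} - \frac{26367}{-12709} = \frac{-56 - 16}{9900 - 66} - - \frac{26367}{12709} = \frac{-56 - 16}{9834} + \frac{26367}{12709} = \left(-72\right) \frac{1}{9834} + \frac{26367}{12709} = - \frac{12}{1639} + \frac{26367}{12709} = \frac{43063005}{20830051}$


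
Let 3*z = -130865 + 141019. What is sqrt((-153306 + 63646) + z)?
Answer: I*sqrt(776478)/3 ≈ 293.73*I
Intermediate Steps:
z = 10154/3 (z = (-130865 + 141019)/3 = (1/3)*10154 = 10154/3 ≈ 3384.7)
sqrt((-153306 + 63646) + z) = sqrt((-153306 + 63646) + 10154/3) = sqrt(-89660 + 10154/3) = sqrt(-258826/3) = I*sqrt(776478)/3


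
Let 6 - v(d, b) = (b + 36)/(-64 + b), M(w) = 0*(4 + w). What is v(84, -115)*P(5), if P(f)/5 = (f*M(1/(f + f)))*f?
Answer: 0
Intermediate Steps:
M(w) = 0
v(d, b) = 6 - (36 + b)/(-64 + b) (v(d, b) = 6 - (b + 36)/(-64 + b) = 6 - (36 + b)/(-64 + b))
P(f) = 0 (P(f) = 5*((f*0)*f) = 5*(0*f) = 5*0 = 0)
v(84, -115)*P(5) = (5*(-84 - 115)/(-64 - 115))*0 = (5*(-199)/(-179))*0 = (5*(-1/179)*(-199))*0 = (995/179)*0 = 0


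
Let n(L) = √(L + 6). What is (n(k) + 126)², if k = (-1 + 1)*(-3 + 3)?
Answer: (126 + √6)² ≈ 16499.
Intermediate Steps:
k = 0 (k = 0*0 = 0)
n(L) = √(6 + L)
(n(k) + 126)² = (√(6 + 0) + 126)² = (√6 + 126)² = (126 + √6)²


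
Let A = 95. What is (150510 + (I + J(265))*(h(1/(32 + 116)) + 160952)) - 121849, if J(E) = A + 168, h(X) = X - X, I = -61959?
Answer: -9930065931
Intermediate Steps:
h(X) = 0
J(E) = 263 (J(E) = 95 + 168 = 263)
(150510 + (I + J(265))*(h(1/(32 + 116)) + 160952)) - 121849 = (150510 + (-61959 + 263)*(0 + 160952)) - 121849 = (150510 - 61696*160952) - 121849 = (150510 - 9930094592) - 121849 = -9929944082 - 121849 = -9930065931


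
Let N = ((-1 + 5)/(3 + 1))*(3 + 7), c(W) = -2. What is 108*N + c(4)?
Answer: 1078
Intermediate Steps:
N = 10 (N = (4/4)*10 = (4*(1/4))*10 = 1*10 = 10)
108*N + c(4) = 108*10 - 2 = 1080 - 2 = 1078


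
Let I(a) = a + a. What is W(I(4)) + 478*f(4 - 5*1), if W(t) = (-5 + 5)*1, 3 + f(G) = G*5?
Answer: -3824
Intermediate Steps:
I(a) = 2*a
f(G) = -3 + 5*G (f(G) = -3 + G*5 = -3 + 5*G)
W(t) = 0 (W(t) = 0*1 = 0)
W(I(4)) + 478*f(4 - 5*1) = 0 + 478*(-3 + 5*(4 - 5*1)) = 0 + 478*(-3 + 5*(4 - 5)) = 0 + 478*(-3 + 5*(-1)) = 0 + 478*(-3 - 5) = 0 + 478*(-8) = 0 - 3824 = -3824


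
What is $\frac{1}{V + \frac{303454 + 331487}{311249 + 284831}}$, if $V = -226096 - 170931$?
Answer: $- \frac{596080}{236659219219} \approx -2.5187 \cdot 10^{-6}$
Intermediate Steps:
$V = -397027$ ($V = -226096 - 170931 = -397027$)
$\frac{1}{V + \frac{303454 + 331487}{311249 + 284831}} = \frac{1}{-397027 + \frac{303454 + 331487}{311249 + 284831}} = \frac{1}{-397027 + \frac{634941}{596080}} = \frac{1}{- \frac{236659219219}{596080}} = - \frac{596080}{236659219219}$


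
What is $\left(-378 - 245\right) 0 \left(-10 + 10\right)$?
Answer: $0$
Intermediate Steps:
$\left(-378 - 245\right) 0 \left(-10 + 10\right) = - 623 \cdot 0 \cdot 0 = \left(-623\right) 0 = 0$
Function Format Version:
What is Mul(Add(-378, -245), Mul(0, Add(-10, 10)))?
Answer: 0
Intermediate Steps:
Mul(Add(-378, -245), Mul(0, Add(-10, 10))) = Mul(-623, Mul(0, 0)) = Mul(-623, 0) = 0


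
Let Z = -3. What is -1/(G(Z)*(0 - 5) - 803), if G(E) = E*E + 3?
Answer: 1/863 ≈ 0.0011587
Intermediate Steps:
G(E) = 3 + E**2 (G(E) = E**2 + 3 = 3 + E**2)
-1/(G(Z)*(0 - 5) - 803) = -1/((3 + (-3)**2)*(0 - 5) - 803) = -1/((3 + 9)*(-5) - 803) = -1/(12*(-5) - 803) = -1/(-60 - 803) = -1/(-863) = -1*(-1/863) = 1/863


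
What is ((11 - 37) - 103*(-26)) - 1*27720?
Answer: -25068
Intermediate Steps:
((11 - 37) - 103*(-26)) - 1*27720 = (-26 + 2678) - 27720 = 2652 - 27720 = -25068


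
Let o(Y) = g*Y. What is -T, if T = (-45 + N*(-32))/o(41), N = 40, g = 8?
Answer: 1325/328 ≈ 4.0396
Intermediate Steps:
o(Y) = 8*Y
T = -1325/328 (T = (-45 + 40*(-32))/((8*41)) = (-45 - 1280)/328 = -1325*1/328 = -1325/328 ≈ -4.0396)
-T = -1*(-1325/328) = 1325/328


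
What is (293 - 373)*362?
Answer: -28960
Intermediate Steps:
(293 - 373)*362 = -80*362 = -28960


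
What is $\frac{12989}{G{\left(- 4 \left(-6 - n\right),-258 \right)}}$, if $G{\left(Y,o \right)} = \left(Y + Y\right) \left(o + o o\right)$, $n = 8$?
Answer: $\frac{12989}{7426272} \approx 0.0017491$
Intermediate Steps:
$G{\left(Y,o \right)} = 2 Y \left(o + o^{2}\right)$
$\frac{12989}{G{\left(- 4 \left(-6 - n\right),-258 \right)}} = \frac{12989}{2 \left(- 4 \left(-6 - 8\right)\right) \left(-258\right) \left(1 - 258\right)} = \frac{12989}{2 \left(- 4 \left(-6 - 8\right)\right) \left(-258\right) \left(-257\right)} = \frac{12989}{2 \left(\left(-4\right) \left(-14\right)\right) \left(-258\right) \left(-257\right)} = \frac{12989}{2 \cdot 56 \left(-258\right) \left(-257\right)} = \frac{12989}{7426272}$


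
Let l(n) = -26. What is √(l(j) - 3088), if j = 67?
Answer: 3*I*√346 ≈ 55.803*I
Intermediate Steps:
√(l(j) - 3088) = √(-26 - 3088) = √(-3114) = 3*I*√346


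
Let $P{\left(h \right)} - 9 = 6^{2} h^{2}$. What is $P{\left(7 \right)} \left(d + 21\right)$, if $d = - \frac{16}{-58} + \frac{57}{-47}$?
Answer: $\frac{48484458}{1363} \approx 35572.0$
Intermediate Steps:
$d = - \frac{1277}{1363}$ ($d = \left(-16\right) \left(- \frac{1}{58}\right) + 57 \left(- \frac{1}{47}\right) = \frac{8}{29} - \frac{57}{47} = - \frac{1277}{1363} \approx -0.9369$)
$P{\left(h \right)} = 9 + 36 h^{2}$ ($P{\left(h \right)} = 9 + 6^{2} h^{2} = 9 + 36 h^{2}$)
$P{\left(7 \right)} \left(d + 21\right) = \left(9 + 36 \cdot 7^{2}\right) \left(- \frac{1277}{1363} + 21\right) = \left(9 + 36 \cdot 49\right) \frac{27346}{1363} = \left(9 + 1764\right) \frac{27346}{1363} = 1773 \cdot \frac{27346}{1363} = \frac{48484458}{1363}$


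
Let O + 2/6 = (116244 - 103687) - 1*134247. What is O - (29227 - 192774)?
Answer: 125570/3 ≈ 41857.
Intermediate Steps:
O = -365071/3 (O = -⅓ + ((116244 - 103687) - 1*134247) = -⅓ + (12557 - 134247) = -⅓ - 121690 = -365071/3 ≈ -1.2169e+5)
O - (29227 - 192774) = -365071/3 - (29227 - 192774) = -365071/3 - 1*(-163547) = -365071/3 + 163547 = 125570/3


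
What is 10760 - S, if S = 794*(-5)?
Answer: 14730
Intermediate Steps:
S = -3970
10760 - S = 10760 - 1*(-3970) = 10760 + 3970 = 14730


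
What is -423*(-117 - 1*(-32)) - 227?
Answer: 35728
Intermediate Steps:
-423*(-117 - 1*(-32)) - 227 = -423*(-117 + 32) - 227 = -423*(-85) - 227 = 35955 - 227 = 35728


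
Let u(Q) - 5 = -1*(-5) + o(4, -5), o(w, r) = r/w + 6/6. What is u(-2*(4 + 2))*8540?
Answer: 83265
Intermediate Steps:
o(w, r) = 1 + r/w (o(w, r) = r/w + 6*(⅙) = r/w + 1 = 1 + r/w)
u(Q) = 39/4 (u(Q) = 5 + (-1*(-5) + (-5 + 4)/4) = 5 + (5 + (¼)*(-1)) = 5 + (5 - ¼) = 5 + 19/4 = 39/4)
u(-2*(4 + 2))*8540 = (39/4)*8540 = 83265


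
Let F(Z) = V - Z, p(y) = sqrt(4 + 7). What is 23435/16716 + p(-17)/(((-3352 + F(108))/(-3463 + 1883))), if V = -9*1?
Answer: 23435/16716 + 1580*sqrt(11)/3469 ≈ 2.9125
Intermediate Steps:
V = -9
p(y) = sqrt(11)
F(Z) = -9 - Z
23435/16716 + p(-17)/(((-3352 + F(108))/(-3463 + 1883))) = 23435/16716 + sqrt(11)/(((-3352 + (-9 - 1*108))/(-3463 + 1883))) = 23435*(1/16716) + sqrt(11)/(((-3352 + (-9 - 108))/(-1580))) = 23435/16716 + sqrt(11)/(((-3352 - 117)*(-1/1580))) = 23435/16716 + sqrt(11)/((-3469*(-1/1580))) = 23435/16716 + sqrt(11)/(3469/1580) = 23435/16716 + sqrt(11)*(1580/3469) = 23435/16716 + 1580*sqrt(11)/3469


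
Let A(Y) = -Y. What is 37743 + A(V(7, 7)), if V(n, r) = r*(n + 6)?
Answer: 37652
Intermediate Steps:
V(n, r) = r*(6 + n)
37743 + A(V(7, 7)) = 37743 - 7*(6 + 7) = 37743 - 7*13 = 37743 - 1*91 = 37743 - 91 = 37652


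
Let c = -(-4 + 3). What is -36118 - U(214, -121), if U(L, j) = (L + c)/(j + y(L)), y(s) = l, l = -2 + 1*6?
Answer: -4225591/117 ≈ -36116.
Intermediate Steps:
l = 4 (l = -2 + 6 = 4)
y(s) = 4
c = 1 (c = -1*(-1) = 1)
U(L, j) = (1 + L)/(4 + j) (U(L, j) = (L + 1)/(j + 4) = (1 + L)/(4 + j))
-36118 - U(214, -121) = -36118 - (1 + 214)/(4 - 121) = -36118 - 215/(-117) = -36118 - (-1)*215/117 = -36118 - 1*(-215/117) = -36118 + 215/117 = -4225591/117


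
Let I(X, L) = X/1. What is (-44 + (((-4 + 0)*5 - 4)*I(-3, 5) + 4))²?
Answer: 1024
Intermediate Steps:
I(X, L) = X (I(X, L) = X*1 = X)
(-44 + (((-4 + 0)*5 - 4)*I(-3, 5) + 4))² = (-44 + (((-4 + 0)*5 - 4)*(-3) + 4))² = (-44 + ((-4*5 - 4)*(-3) + 4))² = (-44 + ((-20 - 4)*(-3) + 4))² = (-44 + (-24*(-3) + 4))² = (-44 + (72 + 4))² = (-44 + 76)² = 32² = 1024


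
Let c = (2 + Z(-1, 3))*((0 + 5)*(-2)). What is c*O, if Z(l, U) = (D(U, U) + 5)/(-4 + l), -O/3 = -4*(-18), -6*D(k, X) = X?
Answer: 2376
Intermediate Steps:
D(k, X) = -X/6
O = -216 (O = -(-12)*(-18) = -3*72 = -216)
Z(l, U) = (5 - U/6)/(-4 + l) (Z(l, U) = (-U/6 + 5)/(-4 + l) = (5 - U/6)/(-4 + l))
c = -11 (c = (2 + (30 - 1*3)/(6*(-4 - 1)))*((0 + 5)*(-2)) = (2 + (1/6)*(30 - 3)/(-5))*(5*(-2)) = (2 + (1/6)*(-1/5)*27)*(-10) = (2 - 9/10)*(-10) = (11/10)*(-10) = -11)
c*O = -11*(-216) = 2376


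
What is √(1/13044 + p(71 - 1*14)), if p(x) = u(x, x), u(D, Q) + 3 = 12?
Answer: √382831617/6522 ≈ 3.0000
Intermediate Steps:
u(D, Q) = 9 (u(D, Q) = -3 + 12 = 9)
p(x) = 9
√(1/13044 + p(71 - 1*14)) = √(1/13044 + 9) = √(117397/13044) = √382831617/6522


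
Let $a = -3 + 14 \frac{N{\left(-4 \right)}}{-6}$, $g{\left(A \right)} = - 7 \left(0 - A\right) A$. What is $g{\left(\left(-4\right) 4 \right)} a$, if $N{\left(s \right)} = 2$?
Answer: $- \frac{41216}{3} \approx -13739.0$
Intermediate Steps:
$g{\left(A \right)} = 7 A^{2}$ ($g{\left(A \right)} = - 7 - A A = - 7 \left(- A^{2}\right) = 7 A^{2}$)
$a = - \frac{23}{3}$ ($a = -3 + 14 \frac{2}{-6} = -3 + 14 \cdot 2 \left(- \frac{1}{6}\right) = -3 + 14 \left(- \frac{1}{3}\right) = -3 - \frac{14}{3} = - \frac{23}{3} \approx -7.6667$)
$g{\left(\left(-4\right) 4 \right)} a = 7 \left(\left(-4\right) 4\right)^{2} \left(- \frac{23}{3}\right) = 7 \left(-16\right)^{2} \left(- \frac{23}{3}\right) = 7 \cdot 256 \left(- \frac{23}{3}\right) = 1792 \left(- \frac{23}{3}\right) = - \frac{41216}{3}$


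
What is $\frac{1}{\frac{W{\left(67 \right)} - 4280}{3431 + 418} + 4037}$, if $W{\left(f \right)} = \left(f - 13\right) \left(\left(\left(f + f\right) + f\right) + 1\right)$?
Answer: $\frac{3849}{15545041} \approx 0.0002476$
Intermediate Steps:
$W{\left(f \right)} = \left(1 + 3 f\right) \left(-13 + f\right)$ ($W{\left(f \right)} = \left(-13 + f\right) \left(\left(2 f + f\right) + 1\right) = \left(-13 + f\right) \left(3 f + 1\right) = \left(-13 + f\right) \left(1 + 3 f\right) = \left(1 + 3 f\right) \left(-13 + f\right)$)
$\frac{1}{\frac{W{\left(67 \right)} - 4280}{3431 + 418} + 4037} = \frac{1}{\frac{\left(-13 - 2546 + 3 \cdot 67^{2}\right) - 4280}{3431 + 418} + 4037} = \frac{1}{\frac{\left(-13 - 2546 + 3 \cdot 4489\right) - 4280}{3849} + 4037} = \frac{1}{\left(\left(-13 - 2546 + 13467\right) - 4280\right) \frac{1}{3849} + 4037} = \frac{1}{\left(10908 - 4280\right) \frac{1}{3849} + 4037} = \frac{1}{6628 \cdot \frac{1}{3849} + 4037} = \frac{1}{\frac{6628}{3849} + 4037} = \frac{1}{\frac{15545041}{3849}} = \frac{3849}{15545041}$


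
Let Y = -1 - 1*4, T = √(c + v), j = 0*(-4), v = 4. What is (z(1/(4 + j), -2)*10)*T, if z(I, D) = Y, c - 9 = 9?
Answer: -50*√22 ≈ -234.52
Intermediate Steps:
c = 18 (c = 9 + 9 = 18)
j = 0
T = √22 (T = √(18 + 4) = √22 ≈ 4.6904)
Y = -5 (Y = -1 - 4 = -5)
z(I, D) = -5
(z(1/(4 + j), -2)*10)*T = (-5*10)*√22 = -50*√22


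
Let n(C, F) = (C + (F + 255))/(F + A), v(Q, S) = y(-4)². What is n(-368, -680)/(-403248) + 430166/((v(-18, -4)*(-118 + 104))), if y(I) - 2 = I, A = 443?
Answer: -5138858538403/668988432 ≈ -7681.5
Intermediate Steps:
y(I) = 2 + I
v(Q, S) = 4 (v(Q, S) = (2 - 4)² = (-2)² = 4)
n(C, F) = (255 + C + F)/(443 + F) (n(C, F) = (C + (F + 255))/(F + 443) = (C + (255 + F))/(443 + F) = (255 + C + F)/(443 + F))
n(-368, -680)/(-403248) + 430166/((v(-18, -4)*(-118 + 104))) = ((255 - 368 - 680)/(443 - 680))/(-403248) + 430166/((4*(-118 + 104))) = (-793/(-237))*(-1/403248) + 430166/((4*(-14))) = -1/237*(-793)*(-1/403248) + 430166/(-56) = (793/237)*(-1/403248) + 430166*(-1/56) = -793/95569776 - 215083/28 = -5138858538403/668988432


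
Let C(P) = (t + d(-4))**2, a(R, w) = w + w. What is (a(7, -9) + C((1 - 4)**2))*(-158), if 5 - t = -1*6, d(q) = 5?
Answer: -37604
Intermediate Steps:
t = 11 (t = 5 - (-1)*6 = 5 - 1*(-6) = 5 + 6 = 11)
a(R, w) = 2*w
C(P) = 256 (C(P) = (11 + 5)**2 = 16**2 = 256)
(a(7, -9) + C((1 - 4)**2))*(-158) = (2*(-9) + 256)*(-158) = (-18 + 256)*(-158) = 238*(-158) = -37604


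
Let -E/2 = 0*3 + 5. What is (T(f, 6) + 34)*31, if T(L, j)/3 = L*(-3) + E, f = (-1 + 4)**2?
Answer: -2387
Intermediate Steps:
E = -10 (E = -2*(0*3 + 5) = -2*(0 + 5) = -2*5 = -10)
f = 9 (f = 3**2 = 9)
T(L, j) = -30 - 9*L (T(L, j) = 3*(L*(-3) - 10) = 3*(-3*L - 10) = 3*(-10 - 3*L) = -30 - 9*L)
(T(f, 6) + 34)*31 = ((-30 - 9*9) + 34)*31 = ((-30 - 81) + 34)*31 = (-111 + 34)*31 = -77*31 = -2387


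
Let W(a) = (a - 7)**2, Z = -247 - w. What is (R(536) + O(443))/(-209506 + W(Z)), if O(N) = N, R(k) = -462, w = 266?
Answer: -19/60894 ≈ -0.00031202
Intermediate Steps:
Z = -513 (Z = -247 - 1*266 = -247 - 266 = -513)
W(a) = (-7 + a)**2
(R(536) + O(443))/(-209506 + W(Z)) = (-462 + 443)/(-209506 + (-7 - 513)**2) = -19/(-209506 + (-520)**2) = -19/(-209506 + 270400) = -19/60894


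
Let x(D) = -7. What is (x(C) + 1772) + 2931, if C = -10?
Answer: 4696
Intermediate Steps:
(x(C) + 1772) + 2931 = (-7 + 1772) + 2931 = 1765 + 2931 = 4696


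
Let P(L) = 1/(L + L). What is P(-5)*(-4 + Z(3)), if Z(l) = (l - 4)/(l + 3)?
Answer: 5/12 ≈ 0.41667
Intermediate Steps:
Z(l) = (-4 + l)/(3 + l)
P(L) = 1/(2*L)
P(-5)*(-4 + Z(3)) = ((1/2)/(-5))*(-4 + (-4 + 3)/(3 + 3)) = ((1/2)*(-1/5))*(-4 - 1/6) = -(-4 + (1/6)*(-1))/10 = -(-4 - 1/6)/10 = -1/10*(-25/6) = 5/12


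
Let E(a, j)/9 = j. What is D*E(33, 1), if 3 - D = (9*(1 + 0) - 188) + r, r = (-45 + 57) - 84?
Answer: 2286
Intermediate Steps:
E(a, j) = 9*j
r = -72 (r = 12 - 84 = -72)
D = 254 (D = 3 - ((9*(1 + 0) - 188) - 72) = 3 - ((9*1 - 188) - 72) = 3 - ((9 - 188) - 72) = 3 - (-179 - 72) = 3 - 1*(-251) = 3 + 251 = 254)
D*E(33, 1) = 254*(9*1) = 254*9 = 2286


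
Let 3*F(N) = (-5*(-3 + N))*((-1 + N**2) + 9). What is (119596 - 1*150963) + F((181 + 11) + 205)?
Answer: -103533197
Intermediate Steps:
F(N) = (8 + N**2)*(15 - 5*N)/3 (F(N) = ((-5*(-3 + N))*((-1 + N**2) + 9))/3 = ((15 - 5*N)*(8 + N**2))/3 = ((8 + N**2)*(15 - 5*N))/3 = (8 + N**2)*(15 - 5*N)/3)
(119596 - 1*150963) + F((181 + 11) + 205) = (119596 - 1*150963) + (40 + 5*((181 + 11) + 205)**2 - 40*((181 + 11) + 205)/3 - 5*((181 + 11) + 205)**3/3) = (119596 - 150963) + (40 + 5*(192 + 205)**2 - 40*(192 + 205)/3 - 5*(192 + 205)**3/3) = -31367 + (40 + 5*397**2 - 40/3*397 - 5/3*397**3) = -31367 + (40 + 5*157609 - 15880/3 - 5/3*62570773) = -31367 + (40 + 788045 - 15880/3 - 312853865/3) = -31367 - 103501830 = -103533197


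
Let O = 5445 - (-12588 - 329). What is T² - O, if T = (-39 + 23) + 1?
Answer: -18137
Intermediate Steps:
O = 18362 (O = 5445 - 1*(-12917) = 5445 + 12917 = 18362)
T = -15 (T = -16 + 1 = -15)
T² - O = (-15)² - 1*18362 = 225 - 18362 = -18137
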